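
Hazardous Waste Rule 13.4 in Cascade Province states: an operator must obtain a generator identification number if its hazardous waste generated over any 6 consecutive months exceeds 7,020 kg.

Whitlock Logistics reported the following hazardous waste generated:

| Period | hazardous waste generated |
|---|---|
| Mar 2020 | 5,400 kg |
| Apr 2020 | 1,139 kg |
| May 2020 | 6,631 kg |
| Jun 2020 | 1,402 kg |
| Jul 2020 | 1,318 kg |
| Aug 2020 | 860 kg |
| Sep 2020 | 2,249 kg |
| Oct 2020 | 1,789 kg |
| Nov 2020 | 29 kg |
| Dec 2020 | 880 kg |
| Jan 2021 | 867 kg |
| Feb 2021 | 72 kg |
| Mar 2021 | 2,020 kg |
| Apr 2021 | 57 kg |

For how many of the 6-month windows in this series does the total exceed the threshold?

5

Mar 2020–Aug 2020: 5,400 kg + 1,139 kg + 6,631 kg + 1,402 kg + 1,318 kg + 860 kg = 16,750 kg (over)
Apr 2020–Sep 2020: 1,139 kg + 6,631 kg + 1,402 kg + 1,318 kg + 860 kg + 2,249 kg = 13,599 kg (over)
May 2020–Oct 2020: 6,631 kg + 1,402 kg + 1,318 kg + 860 kg + 2,249 kg + 1,789 kg = 14,249 kg (over)
Jun 2020–Nov 2020: 1,402 kg + 1,318 kg + 860 kg + 2,249 kg + 1,789 kg + 29 kg = 7,647 kg (over)
Jul 2020–Dec 2020: 1,318 kg + 860 kg + 2,249 kg + 1,789 kg + 29 kg + 880 kg = 7,125 kg (over)
Aug 2020–Jan 2021: 860 kg + 2,249 kg + 1,789 kg + 29 kg + 880 kg + 867 kg = 6,674 kg (under)
Sep 2020–Feb 2021: 2,249 kg + 1,789 kg + 29 kg + 880 kg + 867 kg + 72 kg = 5,886 kg (under)
Oct 2020–Mar 2021: 1,789 kg + 29 kg + 880 kg + 867 kg + 72 kg + 2,020 kg = 5,657 kg (under)
Nov 2020–Apr 2021: 29 kg + 880 kg + 867 kg + 72 kg + 2,020 kg + 57 kg = 3,925 kg (under)
5 windows exceed the threshold.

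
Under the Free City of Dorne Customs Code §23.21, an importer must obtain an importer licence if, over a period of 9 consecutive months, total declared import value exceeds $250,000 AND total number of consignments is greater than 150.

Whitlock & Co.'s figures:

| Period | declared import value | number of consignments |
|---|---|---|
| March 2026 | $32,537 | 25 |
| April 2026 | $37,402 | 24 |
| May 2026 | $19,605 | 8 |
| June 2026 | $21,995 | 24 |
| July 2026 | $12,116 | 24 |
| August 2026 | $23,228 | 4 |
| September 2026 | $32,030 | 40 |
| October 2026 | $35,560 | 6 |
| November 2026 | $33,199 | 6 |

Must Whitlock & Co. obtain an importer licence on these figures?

Total declared import value: $32,537 + $37,402 + $19,605 + $21,995 + $12,116 + $23,228 + $32,030 + $35,560 + $33,199 = $247,672 (≤ $250,000).
Total number of consignments: 25 + 24 + 8 + 24 + 24 + 4 + 40 + 6 + 6 = 161 (> 150).
The test is 'and': the rule requires both, and at least one is not exceeded.

No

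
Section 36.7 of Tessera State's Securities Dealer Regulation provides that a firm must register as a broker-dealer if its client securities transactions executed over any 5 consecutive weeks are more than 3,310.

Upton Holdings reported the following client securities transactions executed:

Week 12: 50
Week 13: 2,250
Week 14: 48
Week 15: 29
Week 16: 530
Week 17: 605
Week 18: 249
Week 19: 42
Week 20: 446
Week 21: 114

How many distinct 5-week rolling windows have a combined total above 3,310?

1

Week 12–Week 16: 50 + 2,250 + 48 + 29 + 530 = 2,907 (under)
Week 13–Week 17: 2,250 + 48 + 29 + 530 + 605 = 3,462 (over)
Week 14–Week 18: 48 + 29 + 530 + 605 + 249 = 1,461 (under)
Week 15–Week 19: 29 + 530 + 605 + 249 + 42 = 1,455 (under)
Week 16–Week 20: 530 + 605 + 249 + 42 + 446 = 1,872 (under)
Week 17–Week 21: 605 + 249 + 42 + 446 + 114 = 1,456 (under)
1 window exceeds the threshold.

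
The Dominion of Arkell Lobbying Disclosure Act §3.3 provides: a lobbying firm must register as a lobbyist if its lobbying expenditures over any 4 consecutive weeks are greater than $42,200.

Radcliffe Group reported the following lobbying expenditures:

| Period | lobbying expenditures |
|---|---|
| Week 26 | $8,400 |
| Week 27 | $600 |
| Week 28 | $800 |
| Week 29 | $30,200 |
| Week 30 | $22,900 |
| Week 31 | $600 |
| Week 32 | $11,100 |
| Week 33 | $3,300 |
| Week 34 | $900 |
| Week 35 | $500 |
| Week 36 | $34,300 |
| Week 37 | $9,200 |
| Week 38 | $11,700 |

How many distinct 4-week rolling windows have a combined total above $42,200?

Week 26–Week 29: $8,400 + $600 + $800 + $30,200 = $40,000 (under)
Week 27–Week 30: $600 + $800 + $30,200 + $22,900 = $54,500 (over)
Week 28–Week 31: $800 + $30,200 + $22,900 + $600 = $54,500 (over)
Week 29–Week 32: $30,200 + $22,900 + $600 + $11,100 = $64,800 (over)
Week 30–Week 33: $22,900 + $600 + $11,100 + $3,300 = $37,900 (under)
Week 31–Week 34: $600 + $11,100 + $3,300 + $900 = $15,900 (under)
Week 32–Week 35: $11,100 + $3,300 + $900 + $500 = $15,800 (under)
Week 33–Week 36: $3,300 + $900 + $500 + $34,300 = $39,000 (under)
Week 34–Week 37: $900 + $500 + $34,300 + $9,200 = $44,900 (over)
Week 35–Week 38: $500 + $34,300 + $9,200 + $11,700 = $55,700 (over)
5 windows exceed the threshold.

5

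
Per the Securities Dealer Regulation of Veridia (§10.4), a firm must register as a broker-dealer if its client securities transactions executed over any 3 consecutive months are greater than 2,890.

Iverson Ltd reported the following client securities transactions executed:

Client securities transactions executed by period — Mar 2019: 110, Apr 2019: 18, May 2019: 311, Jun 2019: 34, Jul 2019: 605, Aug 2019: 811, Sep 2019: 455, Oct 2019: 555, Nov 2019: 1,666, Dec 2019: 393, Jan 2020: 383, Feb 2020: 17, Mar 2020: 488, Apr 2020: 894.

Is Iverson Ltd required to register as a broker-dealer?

No

Mar 2019–May 2019: 110 + 18 + 311 = 439 (under)
Apr 2019–Jun 2019: 18 + 311 + 34 = 363 (under)
May 2019–Jul 2019: 311 + 34 + 605 = 950 (under)
Jun 2019–Aug 2019: 34 + 605 + 811 = 1,450 (under)
Jul 2019–Sep 2019: 605 + 811 + 455 = 1,871 (under)
Aug 2019–Oct 2019: 811 + 455 + 555 = 1,821 (under)
Sep 2019–Nov 2019: 455 + 555 + 1,666 = 2,676 (under)
Oct 2019–Dec 2019: 555 + 1,666 + 393 = 2,614 (under)
Nov 2019–Jan 2020: 1,666 + 393 + 383 = 2,442 (under)
Dec 2019–Feb 2020: 393 + 383 + 17 = 793 (under)
Jan 2020–Mar 2020: 383 + 17 + 488 = 888 (under)
Feb 2020–Apr 2020: 17 + 488 + 894 = 1,399 (under)
No window exceeds 2,890.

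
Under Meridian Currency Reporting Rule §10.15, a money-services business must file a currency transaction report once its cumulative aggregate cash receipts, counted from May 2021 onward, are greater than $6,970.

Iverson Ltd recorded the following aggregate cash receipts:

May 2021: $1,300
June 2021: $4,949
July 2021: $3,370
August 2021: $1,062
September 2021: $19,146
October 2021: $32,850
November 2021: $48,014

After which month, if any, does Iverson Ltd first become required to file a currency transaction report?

Through May 2021: $1,300
Through June 2021: $6,249
Through July 2021: $9,619 ← exceeds threshold

July 2021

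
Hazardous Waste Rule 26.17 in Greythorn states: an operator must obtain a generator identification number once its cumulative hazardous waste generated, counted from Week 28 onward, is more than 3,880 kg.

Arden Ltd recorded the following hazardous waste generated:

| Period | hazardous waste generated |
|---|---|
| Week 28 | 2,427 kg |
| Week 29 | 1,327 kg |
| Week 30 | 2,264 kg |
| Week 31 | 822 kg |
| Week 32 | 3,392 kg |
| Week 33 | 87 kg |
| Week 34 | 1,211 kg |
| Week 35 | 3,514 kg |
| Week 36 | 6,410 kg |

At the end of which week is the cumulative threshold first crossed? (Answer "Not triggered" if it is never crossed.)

Through Week 28: 2,427 kg
Through Week 29: 3,754 kg
Through Week 30: 6,018 kg ← exceeds threshold

Week 30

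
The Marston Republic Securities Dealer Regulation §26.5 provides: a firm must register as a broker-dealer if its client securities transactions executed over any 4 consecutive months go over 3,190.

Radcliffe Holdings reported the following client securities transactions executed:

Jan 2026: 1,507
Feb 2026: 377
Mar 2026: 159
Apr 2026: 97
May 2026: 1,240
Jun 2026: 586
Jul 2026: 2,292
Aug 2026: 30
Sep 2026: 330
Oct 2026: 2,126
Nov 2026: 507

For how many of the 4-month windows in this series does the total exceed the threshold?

4

Jan 2026–Apr 2026: 1,507 + 377 + 159 + 97 = 2,140 (under)
Feb 2026–May 2026: 377 + 159 + 97 + 1,240 = 1,873 (under)
Mar 2026–Jun 2026: 159 + 97 + 1,240 + 586 = 2,082 (under)
Apr 2026–Jul 2026: 97 + 1,240 + 586 + 2,292 = 4,215 (over)
May 2026–Aug 2026: 1,240 + 586 + 2,292 + 30 = 4,148 (over)
Jun 2026–Sep 2026: 586 + 2,292 + 30 + 330 = 3,238 (over)
Jul 2026–Oct 2026: 2,292 + 30 + 330 + 2,126 = 4,778 (over)
Aug 2026–Nov 2026: 30 + 330 + 2,126 + 507 = 2,993 (under)
4 windows exceed the threshold.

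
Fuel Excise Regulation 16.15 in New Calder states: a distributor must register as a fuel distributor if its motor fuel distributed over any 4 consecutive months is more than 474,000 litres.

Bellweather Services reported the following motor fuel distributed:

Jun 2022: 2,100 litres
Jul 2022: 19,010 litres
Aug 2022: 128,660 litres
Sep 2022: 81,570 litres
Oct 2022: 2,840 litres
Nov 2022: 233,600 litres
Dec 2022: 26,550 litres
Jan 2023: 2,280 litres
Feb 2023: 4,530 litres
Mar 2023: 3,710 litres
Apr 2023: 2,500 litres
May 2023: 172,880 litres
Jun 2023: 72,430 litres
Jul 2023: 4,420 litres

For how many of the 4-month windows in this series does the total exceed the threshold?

Jun 2022–Sep 2022: 2,100 litres + 19,010 litres + 128,660 litres + 81,570 litres = 231,340 litres (under)
Jul 2022–Oct 2022: 19,010 litres + 128,660 litres + 81,570 litres + 2,840 litres = 232,080 litres (under)
Aug 2022–Nov 2022: 128,660 litres + 81,570 litres + 2,840 litres + 233,600 litres = 446,670 litres (under)
Sep 2022–Dec 2022: 81,570 litres + 2,840 litres + 233,600 litres + 26,550 litres = 344,560 litres (under)
Oct 2022–Jan 2023: 2,840 litres + 233,600 litres + 26,550 litres + 2,280 litres = 265,270 litres (under)
Nov 2022–Feb 2023: 233,600 litres + 26,550 litres + 2,280 litres + 4,530 litres = 266,960 litres (under)
Dec 2022–Mar 2023: 26,550 litres + 2,280 litres + 4,530 litres + 3,710 litres = 37,070 litres (under)
Jan 2023–Apr 2023: 2,280 litres + 4,530 litres + 3,710 litres + 2,500 litres = 13,020 litres (under)
Feb 2023–May 2023: 4,530 litres + 3,710 litres + 2,500 litres + 172,880 litres = 183,620 litres (under)
Mar 2023–Jun 2023: 3,710 litres + 2,500 litres + 172,880 litres + 72,430 litres = 251,520 litres (under)
Apr 2023–Jul 2023: 2,500 litres + 172,880 litres + 72,430 litres + 4,420 litres = 252,230 litres (under)
0 windows exceed the threshold.

0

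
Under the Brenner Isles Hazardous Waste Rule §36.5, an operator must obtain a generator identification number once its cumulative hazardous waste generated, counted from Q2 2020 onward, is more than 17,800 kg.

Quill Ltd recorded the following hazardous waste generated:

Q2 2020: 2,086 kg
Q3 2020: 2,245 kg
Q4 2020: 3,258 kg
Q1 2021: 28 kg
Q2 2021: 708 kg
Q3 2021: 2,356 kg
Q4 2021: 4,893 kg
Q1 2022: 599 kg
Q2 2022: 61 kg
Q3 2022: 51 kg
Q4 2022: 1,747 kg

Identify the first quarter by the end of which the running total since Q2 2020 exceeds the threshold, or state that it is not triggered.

Q4 2022

Through Q2 2020: 2,086 kg
Through Q3 2020: 4,331 kg
Through Q4 2020: 7,589 kg
Through Q1 2021: 7,617 kg
Through Q2 2021: 8,325 kg
Through Q3 2021: 10,681 kg
Through Q4 2021: 15,574 kg
Through Q1 2022: 16,173 kg
Through Q2 2022: 16,234 kg
Through Q3 2022: 16,285 kg
Through Q4 2022: 18,032 kg ← exceeds threshold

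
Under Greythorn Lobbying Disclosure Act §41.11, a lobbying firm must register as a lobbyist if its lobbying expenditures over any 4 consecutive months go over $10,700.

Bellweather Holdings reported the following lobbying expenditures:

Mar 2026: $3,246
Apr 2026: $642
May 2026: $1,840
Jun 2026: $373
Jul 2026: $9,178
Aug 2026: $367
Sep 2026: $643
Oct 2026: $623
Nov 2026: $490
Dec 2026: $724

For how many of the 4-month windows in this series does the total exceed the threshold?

Mar 2026–Jun 2026: $3,246 + $642 + $1,840 + $373 = $6,101 (under)
Apr 2026–Jul 2026: $642 + $1,840 + $373 + $9,178 = $12,033 (over)
May 2026–Aug 2026: $1,840 + $373 + $9,178 + $367 = $11,758 (over)
Jun 2026–Sep 2026: $373 + $9,178 + $367 + $643 = $10,561 (under)
Jul 2026–Oct 2026: $9,178 + $367 + $643 + $623 = $10,811 (over)
Aug 2026–Nov 2026: $367 + $643 + $623 + $490 = $2,123 (under)
Sep 2026–Dec 2026: $643 + $623 + $490 + $724 = $2,480 (under)
3 windows exceed the threshold.

3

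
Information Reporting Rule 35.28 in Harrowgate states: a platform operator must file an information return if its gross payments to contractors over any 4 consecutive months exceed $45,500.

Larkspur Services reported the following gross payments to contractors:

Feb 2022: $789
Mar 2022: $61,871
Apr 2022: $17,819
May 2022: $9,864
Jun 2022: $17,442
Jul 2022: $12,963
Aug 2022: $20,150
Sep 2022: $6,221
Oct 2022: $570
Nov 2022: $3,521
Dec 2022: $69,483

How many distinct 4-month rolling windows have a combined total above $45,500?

6

Feb 2022–May 2022: $789 + $61,871 + $17,819 + $9,864 = $90,343 (over)
Mar 2022–Jun 2022: $61,871 + $17,819 + $9,864 + $17,442 = $106,996 (over)
Apr 2022–Jul 2022: $17,819 + $9,864 + $17,442 + $12,963 = $58,088 (over)
May 2022–Aug 2022: $9,864 + $17,442 + $12,963 + $20,150 = $60,419 (over)
Jun 2022–Sep 2022: $17,442 + $12,963 + $20,150 + $6,221 = $56,776 (over)
Jul 2022–Oct 2022: $12,963 + $20,150 + $6,221 + $570 = $39,904 (under)
Aug 2022–Nov 2022: $20,150 + $6,221 + $570 + $3,521 = $30,462 (under)
Sep 2022–Dec 2022: $6,221 + $570 + $3,521 + $69,483 = $79,795 (over)
6 windows exceed the threshold.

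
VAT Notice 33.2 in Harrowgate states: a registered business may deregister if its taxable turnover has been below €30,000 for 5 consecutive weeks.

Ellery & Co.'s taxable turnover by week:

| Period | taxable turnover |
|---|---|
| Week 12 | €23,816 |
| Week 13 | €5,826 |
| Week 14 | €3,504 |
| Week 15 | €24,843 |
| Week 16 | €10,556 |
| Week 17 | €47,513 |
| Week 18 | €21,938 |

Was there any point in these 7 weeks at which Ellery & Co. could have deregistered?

Weeks below €30,000: Week 12, Week 13, Week 14, Week 15, Week 16, Week 18.
Longest run of consecutive weeks below the threshold: 5.
5 ≥ 5, so Ellery & Co. became eligible.

Yes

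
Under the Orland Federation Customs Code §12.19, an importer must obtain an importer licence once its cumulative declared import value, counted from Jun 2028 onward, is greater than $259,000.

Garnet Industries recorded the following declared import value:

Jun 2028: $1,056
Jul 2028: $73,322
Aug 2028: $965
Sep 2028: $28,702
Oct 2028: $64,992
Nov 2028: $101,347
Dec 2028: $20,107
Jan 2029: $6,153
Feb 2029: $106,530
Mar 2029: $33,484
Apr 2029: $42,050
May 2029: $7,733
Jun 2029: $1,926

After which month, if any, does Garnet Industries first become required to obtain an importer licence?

Through Jun 2028: $1,056
Through Jul 2028: $74,378
Through Aug 2028: $75,343
Through Sep 2028: $104,045
Through Oct 2028: $169,037
Through Nov 2028: $270,384 ← exceeds threshold

Nov 2028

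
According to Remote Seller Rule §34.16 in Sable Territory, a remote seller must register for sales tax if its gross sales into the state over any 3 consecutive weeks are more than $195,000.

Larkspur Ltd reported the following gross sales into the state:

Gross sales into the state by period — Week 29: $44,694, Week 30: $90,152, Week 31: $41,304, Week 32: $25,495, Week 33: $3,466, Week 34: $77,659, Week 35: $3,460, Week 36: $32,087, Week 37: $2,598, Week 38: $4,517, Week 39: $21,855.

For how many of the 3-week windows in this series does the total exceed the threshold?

Week 29–Week 31: $44,694 + $90,152 + $41,304 = $176,150 (under)
Week 30–Week 32: $90,152 + $41,304 + $25,495 = $156,951 (under)
Week 31–Week 33: $41,304 + $25,495 + $3,466 = $70,265 (under)
Week 32–Week 34: $25,495 + $3,466 + $77,659 = $106,620 (under)
Week 33–Week 35: $3,466 + $77,659 + $3,460 = $84,585 (under)
Week 34–Week 36: $77,659 + $3,460 + $32,087 = $113,206 (under)
Week 35–Week 37: $3,460 + $32,087 + $2,598 = $38,145 (under)
Week 36–Week 38: $32,087 + $2,598 + $4,517 = $39,202 (under)
Week 37–Week 39: $2,598 + $4,517 + $21,855 = $28,970 (under)
0 windows exceed the threshold.

0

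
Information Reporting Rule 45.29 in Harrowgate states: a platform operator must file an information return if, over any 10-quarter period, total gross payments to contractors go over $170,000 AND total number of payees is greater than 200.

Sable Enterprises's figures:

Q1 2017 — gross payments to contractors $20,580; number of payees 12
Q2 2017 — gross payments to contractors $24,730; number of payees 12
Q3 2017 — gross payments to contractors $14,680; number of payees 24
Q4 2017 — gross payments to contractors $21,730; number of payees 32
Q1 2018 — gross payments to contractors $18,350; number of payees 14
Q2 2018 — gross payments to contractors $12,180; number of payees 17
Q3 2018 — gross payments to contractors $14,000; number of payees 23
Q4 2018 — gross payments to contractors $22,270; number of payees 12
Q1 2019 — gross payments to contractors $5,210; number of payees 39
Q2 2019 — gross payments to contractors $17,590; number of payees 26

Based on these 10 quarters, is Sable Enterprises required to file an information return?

Yes

Total gross payments to contractors: $20,580 + $24,730 + $14,680 + $21,730 + $18,350 + $12,180 + $14,000 + $22,270 + $5,210 + $17,590 = $171,320 (> $170,000).
Total number of payees: 12 + 12 + 24 + 32 + 14 + 17 + 23 + 12 + 39 + 26 = 211 (> 200).
The test is 'and': both thresholds are exceeded.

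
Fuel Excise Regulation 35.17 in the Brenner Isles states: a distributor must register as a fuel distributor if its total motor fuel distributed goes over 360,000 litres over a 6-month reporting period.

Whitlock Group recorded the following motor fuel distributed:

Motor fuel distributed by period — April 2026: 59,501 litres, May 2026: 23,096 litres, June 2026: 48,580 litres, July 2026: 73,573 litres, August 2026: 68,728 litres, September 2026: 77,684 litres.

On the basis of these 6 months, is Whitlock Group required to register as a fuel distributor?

Total motor fuel distributed: 59,501 litres + 23,096 litres + 48,580 litres + 73,573 litres + 68,728 litres + 77,684 litres = 351,162 litres.
351,162 litres ≤ 360,000 litres, so the threshold is not exceeded.

No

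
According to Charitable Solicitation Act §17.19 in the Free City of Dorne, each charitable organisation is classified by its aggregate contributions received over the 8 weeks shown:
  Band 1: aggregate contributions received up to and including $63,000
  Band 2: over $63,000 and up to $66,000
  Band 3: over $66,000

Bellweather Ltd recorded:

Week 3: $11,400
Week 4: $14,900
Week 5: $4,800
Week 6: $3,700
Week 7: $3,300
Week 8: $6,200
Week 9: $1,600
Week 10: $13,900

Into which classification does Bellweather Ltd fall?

Band 1

Aggregate contributions received: $11,400 + $14,900 + $4,800 + $3,700 + $3,300 + $6,200 + $1,600 + $13,900 = $59,800.
$59,800 ≤ $63,000, so Band 1 applies.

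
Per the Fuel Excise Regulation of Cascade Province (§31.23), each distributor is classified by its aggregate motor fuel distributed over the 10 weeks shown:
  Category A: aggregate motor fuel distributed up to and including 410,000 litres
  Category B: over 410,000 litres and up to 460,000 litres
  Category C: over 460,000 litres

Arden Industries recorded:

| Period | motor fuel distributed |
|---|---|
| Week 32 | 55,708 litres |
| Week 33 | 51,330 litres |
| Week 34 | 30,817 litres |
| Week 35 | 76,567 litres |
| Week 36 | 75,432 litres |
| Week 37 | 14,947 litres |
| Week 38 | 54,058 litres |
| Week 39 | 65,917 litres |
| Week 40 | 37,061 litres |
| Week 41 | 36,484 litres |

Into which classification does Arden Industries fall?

Category C

Aggregate motor fuel distributed: 55,708 litres + 51,330 litres + 30,817 litres + 76,567 litres + 75,432 litres + 14,947 litres + 54,058 litres + 65,917 litres + 37,061 litres + 36,484 litres = 498,321 litres.
498,321 litres > 460,000 litres, so Category C applies.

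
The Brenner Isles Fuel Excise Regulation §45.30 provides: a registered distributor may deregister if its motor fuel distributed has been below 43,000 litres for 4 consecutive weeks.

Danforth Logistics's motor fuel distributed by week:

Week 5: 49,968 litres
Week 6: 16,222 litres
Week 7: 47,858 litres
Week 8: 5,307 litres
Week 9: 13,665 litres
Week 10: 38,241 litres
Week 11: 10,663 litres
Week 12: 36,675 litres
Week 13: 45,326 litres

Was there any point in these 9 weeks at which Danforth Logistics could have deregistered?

Weeks below 43,000 litres: Week 6, Week 8, Week 9, Week 10, Week 11, Week 12.
Longest run of consecutive weeks below the threshold: 5.
5 ≥ 4, so Danforth Logistics became eligible.

Yes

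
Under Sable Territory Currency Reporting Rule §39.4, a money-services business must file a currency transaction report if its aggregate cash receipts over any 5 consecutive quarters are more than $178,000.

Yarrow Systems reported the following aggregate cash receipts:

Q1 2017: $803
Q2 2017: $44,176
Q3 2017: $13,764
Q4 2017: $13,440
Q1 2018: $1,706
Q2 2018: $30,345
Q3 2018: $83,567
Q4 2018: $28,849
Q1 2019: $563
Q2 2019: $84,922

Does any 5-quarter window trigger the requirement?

Yes

Q1 2017–Q1 2018: $803 + $44,176 + $13,764 + $13,440 + $1,706 = $73,889 (under)
Q2 2017–Q2 2018: $44,176 + $13,764 + $13,440 + $1,706 + $30,345 = $103,431 (under)
Q3 2017–Q3 2018: $13,764 + $13,440 + $1,706 + $30,345 + $83,567 = $142,822 (under)
Q4 2017–Q4 2018: $13,440 + $1,706 + $30,345 + $83,567 + $28,849 = $157,907 (under)
Q1 2018–Q1 2019: $1,706 + $30,345 + $83,567 + $28,849 + $563 = $145,030 (under)
Q2 2018–Q2 2019: $30,345 + $83,567 + $28,849 + $563 + $84,922 = $228,246 (over)
At least one window exceeds $178,000.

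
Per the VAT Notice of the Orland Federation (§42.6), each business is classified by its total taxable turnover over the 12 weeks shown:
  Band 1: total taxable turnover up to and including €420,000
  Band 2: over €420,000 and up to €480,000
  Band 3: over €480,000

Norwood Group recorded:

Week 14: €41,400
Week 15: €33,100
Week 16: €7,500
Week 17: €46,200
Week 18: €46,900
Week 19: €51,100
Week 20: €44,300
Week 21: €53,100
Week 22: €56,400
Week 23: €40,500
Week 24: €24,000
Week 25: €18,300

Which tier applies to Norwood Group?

Total taxable turnover: €41,400 + €33,100 + €7,500 + €46,200 + €46,900 + €51,100 + €44,300 + €53,100 + €56,400 + €40,500 + €24,000 + €18,300 = €462,800.
€420,000 < €462,800 ≤ €480,000, so Band 2 applies.

Band 2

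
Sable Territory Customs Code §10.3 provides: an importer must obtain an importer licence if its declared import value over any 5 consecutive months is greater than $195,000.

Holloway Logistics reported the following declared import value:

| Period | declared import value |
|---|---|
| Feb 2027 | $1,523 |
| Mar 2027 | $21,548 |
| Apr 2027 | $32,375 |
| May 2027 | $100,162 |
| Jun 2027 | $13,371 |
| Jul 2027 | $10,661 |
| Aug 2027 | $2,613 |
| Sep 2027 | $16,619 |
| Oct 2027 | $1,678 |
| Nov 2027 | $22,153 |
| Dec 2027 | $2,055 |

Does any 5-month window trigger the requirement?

No

Feb 2027–Jun 2027: $1,523 + $21,548 + $32,375 + $100,162 + $13,371 = $168,979 (under)
Mar 2027–Jul 2027: $21,548 + $32,375 + $100,162 + $13,371 + $10,661 = $178,117 (under)
Apr 2027–Aug 2027: $32,375 + $100,162 + $13,371 + $10,661 + $2,613 = $159,182 (under)
May 2027–Sep 2027: $100,162 + $13,371 + $10,661 + $2,613 + $16,619 = $143,426 (under)
Jun 2027–Oct 2027: $13,371 + $10,661 + $2,613 + $16,619 + $1,678 = $44,942 (under)
Jul 2027–Nov 2027: $10,661 + $2,613 + $16,619 + $1,678 + $22,153 = $53,724 (under)
Aug 2027–Dec 2027: $2,613 + $16,619 + $1,678 + $22,153 + $2,055 = $45,118 (under)
No window exceeds $195,000.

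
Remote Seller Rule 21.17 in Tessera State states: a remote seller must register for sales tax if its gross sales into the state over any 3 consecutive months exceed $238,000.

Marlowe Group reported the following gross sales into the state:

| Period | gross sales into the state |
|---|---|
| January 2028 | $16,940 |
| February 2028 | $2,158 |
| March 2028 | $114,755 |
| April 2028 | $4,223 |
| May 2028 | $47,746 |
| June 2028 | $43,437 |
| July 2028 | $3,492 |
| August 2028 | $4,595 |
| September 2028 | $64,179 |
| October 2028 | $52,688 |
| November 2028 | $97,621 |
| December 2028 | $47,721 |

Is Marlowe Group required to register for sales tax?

January 2028–March 2028: $16,940 + $2,158 + $114,755 = $133,853 (under)
February 2028–April 2028: $2,158 + $114,755 + $4,223 = $121,136 (under)
March 2028–May 2028: $114,755 + $4,223 + $47,746 = $166,724 (under)
April 2028–June 2028: $4,223 + $47,746 + $43,437 = $95,406 (under)
May 2028–July 2028: $47,746 + $43,437 + $3,492 = $94,675 (under)
June 2028–August 2028: $43,437 + $3,492 + $4,595 = $51,524 (under)
July 2028–September 2028: $3,492 + $4,595 + $64,179 = $72,266 (under)
August 2028–October 2028: $4,595 + $64,179 + $52,688 = $121,462 (under)
September 2028–November 2028: $64,179 + $52,688 + $97,621 = $214,488 (under)
October 2028–December 2028: $52,688 + $97,621 + $47,721 = $198,030 (under)
No window exceeds $238,000.

No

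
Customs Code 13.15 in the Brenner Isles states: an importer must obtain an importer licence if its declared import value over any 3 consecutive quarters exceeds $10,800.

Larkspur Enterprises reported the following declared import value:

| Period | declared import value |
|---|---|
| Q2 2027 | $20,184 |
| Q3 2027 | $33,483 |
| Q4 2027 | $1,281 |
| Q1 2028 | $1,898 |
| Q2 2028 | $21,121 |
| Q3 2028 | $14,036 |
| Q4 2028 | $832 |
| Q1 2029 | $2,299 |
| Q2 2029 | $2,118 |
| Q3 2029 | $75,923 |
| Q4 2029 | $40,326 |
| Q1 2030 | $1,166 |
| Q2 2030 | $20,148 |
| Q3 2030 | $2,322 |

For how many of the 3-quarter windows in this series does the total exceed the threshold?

Q2 2027–Q4 2027: $20,184 + $33,483 + $1,281 = $54,948 (over)
Q3 2027–Q1 2028: $33,483 + $1,281 + $1,898 = $36,662 (over)
Q4 2027–Q2 2028: $1,281 + $1,898 + $21,121 = $24,300 (over)
Q1 2028–Q3 2028: $1,898 + $21,121 + $14,036 = $37,055 (over)
Q2 2028–Q4 2028: $21,121 + $14,036 + $832 = $35,989 (over)
Q3 2028–Q1 2029: $14,036 + $832 + $2,299 = $17,167 (over)
Q4 2028–Q2 2029: $832 + $2,299 + $2,118 = $5,249 (under)
Q1 2029–Q3 2029: $2,299 + $2,118 + $75,923 = $80,340 (over)
Q2 2029–Q4 2029: $2,118 + $75,923 + $40,326 = $118,367 (over)
Q3 2029–Q1 2030: $75,923 + $40,326 + $1,166 = $117,415 (over)
Q4 2029–Q2 2030: $40,326 + $1,166 + $20,148 = $61,640 (over)
Q1 2030–Q3 2030: $1,166 + $20,148 + $2,322 = $23,636 (over)
11 windows exceed the threshold.

11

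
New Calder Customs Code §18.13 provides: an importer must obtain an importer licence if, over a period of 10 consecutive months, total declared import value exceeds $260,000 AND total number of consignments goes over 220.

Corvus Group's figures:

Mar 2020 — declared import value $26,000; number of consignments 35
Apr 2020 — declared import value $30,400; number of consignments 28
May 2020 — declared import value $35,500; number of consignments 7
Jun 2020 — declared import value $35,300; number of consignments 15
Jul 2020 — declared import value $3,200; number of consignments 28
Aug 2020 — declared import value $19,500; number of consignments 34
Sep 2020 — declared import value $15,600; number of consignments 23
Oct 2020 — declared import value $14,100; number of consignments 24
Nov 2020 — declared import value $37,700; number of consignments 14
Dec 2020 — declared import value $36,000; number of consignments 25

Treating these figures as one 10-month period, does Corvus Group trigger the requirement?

No

Total declared import value: $26,000 + $30,400 + $35,500 + $35,300 + $3,200 + $19,500 + $15,600 + $14,100 + $37,700 + $36,000 = $253,300 (≤ $260,000).
Total number of consignments: 35 + 28 + 7 + 15 + 28 + 34 + 23 + 24 + 14 + 25 = 233 (> 220).
The test is 'and': the rule requires both, and at least one is not exceeded.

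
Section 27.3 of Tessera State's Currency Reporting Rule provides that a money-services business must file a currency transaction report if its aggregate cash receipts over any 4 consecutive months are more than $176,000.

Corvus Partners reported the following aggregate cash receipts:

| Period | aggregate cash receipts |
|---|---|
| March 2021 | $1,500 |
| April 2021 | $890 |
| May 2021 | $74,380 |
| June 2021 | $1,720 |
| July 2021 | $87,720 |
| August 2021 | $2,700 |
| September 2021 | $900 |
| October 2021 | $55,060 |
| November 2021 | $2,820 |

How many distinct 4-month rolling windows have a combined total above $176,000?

0

March 2021–June 2021: $1,500 + $890 + $74,380 + $1,720 = $78,490 (under)
April 2021–July 2021: $890 + $74,380 + $1,720 + $87,720 = $164,710 (under)
May 2021–August 2021: $74,380 + $1,720 + $87,720 + $2,700 = $166,520 (under)
June 2021–September 2021: $1,720 + $87,720 + $2,700 + $900 = $93,040 (under)
July 2021–October 2021: $87,720 + $2,700 + $900 + $55,060 = $146,380 (under)
August 2021–November 2021: $2,700 + $900 + $55,060 + $2,820 = $61,480 (under)
0 windows exceed the threshold.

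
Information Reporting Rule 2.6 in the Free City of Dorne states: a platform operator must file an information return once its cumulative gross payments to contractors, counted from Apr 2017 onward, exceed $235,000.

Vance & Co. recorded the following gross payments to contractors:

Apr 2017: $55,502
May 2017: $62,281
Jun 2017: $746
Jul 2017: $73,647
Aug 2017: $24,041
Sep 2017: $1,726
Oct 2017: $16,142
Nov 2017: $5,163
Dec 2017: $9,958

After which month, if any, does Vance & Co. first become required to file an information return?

Through Apr 2017: $55,502
Through May 2017: $117,783
Through Jun 2017: $118,529
Through Jul 2017: $192,176
Through Aug 2017: $216,217
Through Sep 2017: $217,943
Through Oct 2017: $234,085
Through Nov 2017: $239,248 ← exceeds threshold

Nov 2017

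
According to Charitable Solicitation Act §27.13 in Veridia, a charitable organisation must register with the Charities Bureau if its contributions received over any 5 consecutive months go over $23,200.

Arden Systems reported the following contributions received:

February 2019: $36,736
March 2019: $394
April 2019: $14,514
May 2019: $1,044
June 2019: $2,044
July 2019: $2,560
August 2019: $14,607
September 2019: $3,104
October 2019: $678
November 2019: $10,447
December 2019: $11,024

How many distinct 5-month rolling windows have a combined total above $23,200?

5

February 2019–June 2019: $36,736 + $394 + $14,514 + $1,044 + $2,044 = $54,732 (over)
March 2019–July 2019: $394 + $14,514 + $1,044 + $2,044 + $2,560 = $20,556 (under)
April 2019–August 2019: $14,514 + $1,044 + $2,044 + $2,560 + $14,607 = $34,769 (over)
May 2019–September 2019: $1,044 + $2,044 + $2,560 + $14,607 + $3,104 = $23,359 (over)
June 2019–October 2019: $2,044 + $2,560 + $14,607 + $3,104 + $678 = $22,993 (under)
July 2019–November 2019: $2,560 + $14,607 + $3,104 + $678 + $10,447 = $31,396 (over)
August 2019–December 2019: $14,607 + $3,104 + $678 + $10,447 + $11,024 = $39,860 (over)
5 windows exceed the threshold.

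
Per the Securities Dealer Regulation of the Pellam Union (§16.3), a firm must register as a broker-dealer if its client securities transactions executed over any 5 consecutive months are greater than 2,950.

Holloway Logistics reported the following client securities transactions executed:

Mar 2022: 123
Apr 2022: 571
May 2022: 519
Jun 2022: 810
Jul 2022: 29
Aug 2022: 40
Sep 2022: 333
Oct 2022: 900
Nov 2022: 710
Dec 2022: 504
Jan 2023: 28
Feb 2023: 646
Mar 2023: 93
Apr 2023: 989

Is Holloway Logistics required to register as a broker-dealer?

No

Mar 2022–Jul 2022: 123 + 571 + 519 + 810 + 29 = 2,052 (under)
Apr 2022–Aug 2022: 571 + 519 + 810 + 29 + 40 = 1,969 (under)
May 2022–Sep 2022: 519 + 810 + 29 + 40 + 333 = 1,731 (under)
Jun 2022–Oct 2022: 810 + 29 + 40 + 333 + 900 = 2,112 (under)
Jul 2022–Nov 2022: 29 + 40 + 333 + 900 + 710 = 2,012 (under)
Aug 2022–Dec 2022: 40 + 333 + 900 + 710 + 504 = 2,487 (under)
Sep 2022–Jan 2023: 333 + 900 + 710 + 504 + 28 = 2,475 (under)
Oct 2022–Feb 2023: 900 + 710 + 504 + 28 + 646 = 2,788 (under)
Nov 2022–Mar 2023: 710 + 504 + 28 + 646 + 93 = 1,981 (under)
Dec 2022–Apr 2023: 504 + 28 + 646 + 93 + 989 = 2,260 (under)
No window exceeds 2,950.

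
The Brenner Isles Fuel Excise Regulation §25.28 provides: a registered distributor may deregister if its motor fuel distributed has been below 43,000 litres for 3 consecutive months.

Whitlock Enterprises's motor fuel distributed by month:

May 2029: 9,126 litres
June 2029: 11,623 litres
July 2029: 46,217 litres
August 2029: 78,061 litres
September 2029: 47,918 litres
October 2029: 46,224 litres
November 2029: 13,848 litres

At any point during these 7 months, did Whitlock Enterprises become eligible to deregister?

No

Months below 43,000 litres: May 2029, June 2029, November 2029.
Longest run of consecutive months below the threshold: 2.
2 < 3, so Whitlock Enterprises never became eligible.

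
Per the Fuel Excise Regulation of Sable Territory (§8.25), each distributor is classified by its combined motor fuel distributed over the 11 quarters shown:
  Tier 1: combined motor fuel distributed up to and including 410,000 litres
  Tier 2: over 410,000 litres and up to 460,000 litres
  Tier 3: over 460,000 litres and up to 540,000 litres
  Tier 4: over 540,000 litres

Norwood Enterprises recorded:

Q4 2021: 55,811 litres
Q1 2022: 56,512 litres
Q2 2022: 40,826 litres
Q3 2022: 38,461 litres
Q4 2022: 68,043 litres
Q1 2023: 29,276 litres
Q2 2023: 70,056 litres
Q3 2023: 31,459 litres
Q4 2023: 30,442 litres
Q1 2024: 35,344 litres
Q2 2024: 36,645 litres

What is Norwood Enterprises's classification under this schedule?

Tier 3

Combined motor fuel distributed: 55,811 litres + 56,512 litres + 40,826 litres + 38,461 litres + 68,043 litres + 29,276 litres + 70,056 litres + 31,459 litres + 30,442 litres + 35,344 litres + 36,645 litres = 492,875 litres.
460,000 litres < 492,875 litres ≤ 540,000 litres, so Tier 3 applies.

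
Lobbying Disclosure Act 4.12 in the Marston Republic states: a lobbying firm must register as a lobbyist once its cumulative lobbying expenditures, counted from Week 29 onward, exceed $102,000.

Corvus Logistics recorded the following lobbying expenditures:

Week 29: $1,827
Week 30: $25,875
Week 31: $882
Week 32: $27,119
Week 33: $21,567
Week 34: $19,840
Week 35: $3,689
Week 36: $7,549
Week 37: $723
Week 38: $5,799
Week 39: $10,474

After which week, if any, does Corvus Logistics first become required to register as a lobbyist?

Through Week 29: $1,827
Through Week 30: $27,702
Through Week 31: $28,584
Through Week 32: $55,703
Through Week 33: $77,270
Through Week 34: $97,110
Through Week 35: $100,799
Through Week 36: $108,348 ← exceeds threshold

Week 36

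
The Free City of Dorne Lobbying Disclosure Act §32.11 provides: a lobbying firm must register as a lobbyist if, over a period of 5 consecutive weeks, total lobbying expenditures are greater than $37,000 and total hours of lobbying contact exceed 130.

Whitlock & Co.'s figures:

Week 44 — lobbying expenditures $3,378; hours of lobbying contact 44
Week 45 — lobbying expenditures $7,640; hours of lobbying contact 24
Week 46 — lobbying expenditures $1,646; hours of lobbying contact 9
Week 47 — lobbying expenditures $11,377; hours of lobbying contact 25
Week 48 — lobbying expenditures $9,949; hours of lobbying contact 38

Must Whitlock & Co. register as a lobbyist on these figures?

Total lobbying expenditures: $3,378 + $7,640 + $1,646 + $11,377 + $9,949 = $33,990 (≤ $37,000).
Total hours of lobbying contact: 44 + 24 + 9 + 25 + 38 = 140 (> 130).
The test is 'and': the rule requires both, and at least one is not exceeded.

No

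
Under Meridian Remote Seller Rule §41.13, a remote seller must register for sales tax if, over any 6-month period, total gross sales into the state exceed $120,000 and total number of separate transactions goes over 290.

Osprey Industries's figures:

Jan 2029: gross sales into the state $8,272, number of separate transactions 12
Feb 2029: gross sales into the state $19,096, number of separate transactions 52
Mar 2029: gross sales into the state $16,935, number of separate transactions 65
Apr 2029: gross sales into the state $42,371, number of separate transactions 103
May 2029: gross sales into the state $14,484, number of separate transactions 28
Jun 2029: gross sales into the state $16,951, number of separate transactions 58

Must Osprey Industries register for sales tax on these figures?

No

Total gross sales into the state: $8,272 + $19,096 + $16,935 + $42,371 + $14,484 + $16,951 = $118,109 (≤ $120,000).
Total number of separate transactions: 12 + 52 + 65 + 103 + 28 + 58 = 318 (> 290).
The test is 'and': the rule requires both, and at least one is not exceeded.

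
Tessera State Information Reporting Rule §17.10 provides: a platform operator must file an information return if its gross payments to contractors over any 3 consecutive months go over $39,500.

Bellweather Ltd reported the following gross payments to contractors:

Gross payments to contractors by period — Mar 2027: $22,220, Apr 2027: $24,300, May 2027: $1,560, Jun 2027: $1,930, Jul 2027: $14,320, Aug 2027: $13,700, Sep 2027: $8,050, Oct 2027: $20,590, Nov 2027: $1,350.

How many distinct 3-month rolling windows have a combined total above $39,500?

2

Mar 2027–May 2027: $22,220 + $24,300 + $1,560 = $48,080 (over)
Apr 2027–Jun 2027: $24,300 + $1,560 + $1,930 = $27,790 (under)
May 2027–Jul 2027: $1,560 + $1,930 + $14,320 = $17,810 (under)
Jun 2027–Aug 2027: $1,930 + $14,320 + $13,700 = $29,950 (under)
Jul 2027–Sep 2027: $14,320 + $13,700 + $8,050 = $36,070 (under)
Aug 2027–Oct 2027: $13,700 + $8,050 + $20,590 = $42,340 (over)
Sep 2027–Nov 2027: $8,050 + $20,590 + $1,350 = $29,990 (under)
2 windows exceed the threshold.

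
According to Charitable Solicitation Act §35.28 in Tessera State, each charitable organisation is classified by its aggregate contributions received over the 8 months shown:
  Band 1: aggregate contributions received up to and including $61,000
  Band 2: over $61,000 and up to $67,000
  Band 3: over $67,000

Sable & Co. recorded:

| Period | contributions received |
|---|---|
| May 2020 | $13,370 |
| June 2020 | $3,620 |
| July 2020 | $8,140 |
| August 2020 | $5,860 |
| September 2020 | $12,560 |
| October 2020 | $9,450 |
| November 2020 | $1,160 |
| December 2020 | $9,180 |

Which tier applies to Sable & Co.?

Band 2

Aggregate contributions received: $13,370 + $3,620 + $8,140 + $5,860 + $12,560 + $9,450 + $1,160 + $9,180 = $63,340.
$61,000 < $63,340 ≤ $67,000, so Band 2 applies.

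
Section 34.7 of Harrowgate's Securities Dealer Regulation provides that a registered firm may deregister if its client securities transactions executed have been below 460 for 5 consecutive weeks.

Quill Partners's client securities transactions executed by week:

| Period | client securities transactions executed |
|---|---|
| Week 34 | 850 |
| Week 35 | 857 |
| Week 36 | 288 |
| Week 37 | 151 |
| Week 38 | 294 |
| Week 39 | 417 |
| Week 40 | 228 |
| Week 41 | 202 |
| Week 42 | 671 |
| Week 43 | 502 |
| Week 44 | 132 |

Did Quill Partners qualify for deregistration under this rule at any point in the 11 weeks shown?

Yes

Weeks below 460: Week 36, Week 37, Week 38, Week 39, Week 40, Week 41, Week 44.
Longest run of consecutive weeks below the threshold: 6.
6 ≥ 5, so Quill Partners became eligible.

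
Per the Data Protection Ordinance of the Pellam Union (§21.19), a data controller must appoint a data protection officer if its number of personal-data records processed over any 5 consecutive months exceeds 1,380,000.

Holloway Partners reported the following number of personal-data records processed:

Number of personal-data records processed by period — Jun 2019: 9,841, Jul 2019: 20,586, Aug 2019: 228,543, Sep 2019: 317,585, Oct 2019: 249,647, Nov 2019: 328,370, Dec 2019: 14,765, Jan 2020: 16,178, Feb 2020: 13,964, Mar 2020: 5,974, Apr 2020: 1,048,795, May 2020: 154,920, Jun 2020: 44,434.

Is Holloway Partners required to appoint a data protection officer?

No

Jun 2019–Oct 2019: 9,841 + 20,586 + 228,543 + 317,585 + 249,647 = 826,202 (under)
Jul 2019–Nov 2019: 20,586 + 228,543 + 317,585 + 249,647 + 328,370 = 1,144,731 (under)
Aug 2019–Dec 2019: 228,543 + 317,585 + 249,647 + 328,370 + 14,765 = 1,138,910 (under)
Sep 2019–Jan 2020: 317,585 + 249,647 + 328,370 + 14,765 + 16,178 = 926,545 (under)
Oct 2019–Feb 2020: 249,647 + 328,370 + 14,765 + 16,178 + 13,964 = 622,924 (under)
Nov 2019–Mar 2020: 328,370 + 14,765 + 16,178 + 13,964 + 5,974 = 379,251 (under)
Dec 2019–Apr 2020: 14,765 + 16,178 + 13,964 + 5,974 + 1,048,795 = 1,099,676 (under)
Jan 2020–May 2020: 16,178 + 13,964 + 5,974 + 1,048,795 + 154,920 = 1,239,831 (under)
Feb 2020–Jun 2020: 13,964 + 5,974 + 1,048,795 + 154,920 + 44,434 = 1,268,087 (under)
No window exceeds 1,380,000.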